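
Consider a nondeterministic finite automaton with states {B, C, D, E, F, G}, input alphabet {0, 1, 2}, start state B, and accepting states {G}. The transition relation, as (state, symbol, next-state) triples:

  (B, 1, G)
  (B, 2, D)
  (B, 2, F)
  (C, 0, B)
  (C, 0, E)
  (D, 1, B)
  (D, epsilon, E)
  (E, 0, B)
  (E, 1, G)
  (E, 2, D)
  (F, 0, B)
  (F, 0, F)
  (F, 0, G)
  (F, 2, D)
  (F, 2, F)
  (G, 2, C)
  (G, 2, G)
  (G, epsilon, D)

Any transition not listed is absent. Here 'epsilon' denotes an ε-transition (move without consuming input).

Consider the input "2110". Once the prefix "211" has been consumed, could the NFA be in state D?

Yes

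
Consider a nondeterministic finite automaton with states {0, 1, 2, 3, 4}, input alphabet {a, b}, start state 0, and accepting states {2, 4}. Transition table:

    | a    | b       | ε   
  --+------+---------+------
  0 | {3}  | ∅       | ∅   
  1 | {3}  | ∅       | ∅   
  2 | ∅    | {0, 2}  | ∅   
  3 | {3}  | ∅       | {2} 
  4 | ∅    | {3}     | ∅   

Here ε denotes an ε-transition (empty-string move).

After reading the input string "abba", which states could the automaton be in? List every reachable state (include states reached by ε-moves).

{2, 3}

Start in {0}.
Read 'a': 0→{3}; union {3}; ε-closure = {2, 3}.
Read 'b': 2→{0, 2}, 3→∅; now {0, 2}.
Read 'b': 0→∅, 2→{0, 2}; now {0, 2}.
Read 'a': 0→{3}, 2→∅; union {3}; ε-closure = {2, 3}.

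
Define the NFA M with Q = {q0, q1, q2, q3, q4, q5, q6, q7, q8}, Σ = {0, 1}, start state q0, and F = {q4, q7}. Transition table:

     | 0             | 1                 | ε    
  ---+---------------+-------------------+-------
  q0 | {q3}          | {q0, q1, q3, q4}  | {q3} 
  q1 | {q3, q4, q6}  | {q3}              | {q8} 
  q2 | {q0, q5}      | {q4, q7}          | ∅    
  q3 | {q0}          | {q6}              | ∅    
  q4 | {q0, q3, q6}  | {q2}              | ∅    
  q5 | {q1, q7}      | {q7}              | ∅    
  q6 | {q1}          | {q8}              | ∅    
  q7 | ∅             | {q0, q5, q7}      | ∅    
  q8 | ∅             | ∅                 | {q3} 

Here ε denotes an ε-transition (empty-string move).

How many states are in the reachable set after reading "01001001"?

9

Start: ε-closure({q0}) = {q0, q3}.
Read '0': {q0, q3} → {q0, q3}.
Read '1': {q0, q3} → {q0, q1, q3, q4, q6, q8}.
Read '0': {q0, q1, q3, q4, q6, q8} → {q0, q1, q3, q4, q6, q8}.
Read '0': {q0, q1, q3, q4, q6, q8} → {q0, q1, q3, q4, q6, q8}.
Read '1': {q0, q1, q3, q4, q6, q8} → {q0, q1, q2, q3, q4, q6, q8}.
Read '0': {q0, q1, q2, q3, q4, q6, q8} → {q0, q1, q3, q4, q5, q6, q8}.
Read '0': {q0, q1, q3, q4, q5, q6, q8} → {q0, q1, q3, q4, q6, q7, q8}.
Read '1': {q0, q1, q3, q4, q6, q7, q8} → {q0, q1, q2, q3, q4, q5, q6, q7, q8}.
That set has 9 states.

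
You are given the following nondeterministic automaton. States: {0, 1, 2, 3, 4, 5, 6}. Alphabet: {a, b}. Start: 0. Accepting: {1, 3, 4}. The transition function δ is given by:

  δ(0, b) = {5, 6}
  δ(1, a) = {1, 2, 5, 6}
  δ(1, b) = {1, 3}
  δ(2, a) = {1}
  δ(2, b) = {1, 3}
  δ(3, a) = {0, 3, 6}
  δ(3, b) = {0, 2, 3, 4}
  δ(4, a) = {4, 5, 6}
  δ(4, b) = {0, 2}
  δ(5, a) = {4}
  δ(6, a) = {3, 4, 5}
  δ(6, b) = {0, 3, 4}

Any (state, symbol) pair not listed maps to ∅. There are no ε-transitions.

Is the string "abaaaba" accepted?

Start in {0}.
Read 'a': 0→∅; now ∅.
The set is empty and remains empty for the remaining 6 symbols.
The final set ∅ contains no accepting state.

No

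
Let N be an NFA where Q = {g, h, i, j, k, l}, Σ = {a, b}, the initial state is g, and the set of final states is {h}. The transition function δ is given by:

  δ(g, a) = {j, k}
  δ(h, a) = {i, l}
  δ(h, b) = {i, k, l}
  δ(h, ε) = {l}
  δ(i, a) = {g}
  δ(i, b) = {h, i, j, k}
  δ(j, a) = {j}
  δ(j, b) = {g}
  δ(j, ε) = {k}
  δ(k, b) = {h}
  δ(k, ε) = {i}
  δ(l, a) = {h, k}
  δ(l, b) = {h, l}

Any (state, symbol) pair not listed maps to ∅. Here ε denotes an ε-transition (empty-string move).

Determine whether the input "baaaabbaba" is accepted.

No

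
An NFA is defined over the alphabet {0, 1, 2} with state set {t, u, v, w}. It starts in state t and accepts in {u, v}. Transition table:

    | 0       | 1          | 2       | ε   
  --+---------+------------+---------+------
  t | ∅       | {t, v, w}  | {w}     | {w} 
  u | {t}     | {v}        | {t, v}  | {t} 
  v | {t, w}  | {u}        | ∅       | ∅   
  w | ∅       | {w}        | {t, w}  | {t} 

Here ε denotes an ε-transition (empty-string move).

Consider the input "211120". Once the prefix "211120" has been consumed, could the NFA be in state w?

Start: ε-closure({t}) = {t, w}.
Read '2': {t, w} → {t, w}.
Read '1': {t, w} → {t, v, w}.
Read '1': {t, v, w} → {t, u, v, w}.
Read '1': {t, u, v, w} → {t, u, v, w}.
Read '2': {t, u, v, w} → {t, v, w}.
Read '0': {t, v, w} → {t, w}.
State w is in {t, w}.

Yes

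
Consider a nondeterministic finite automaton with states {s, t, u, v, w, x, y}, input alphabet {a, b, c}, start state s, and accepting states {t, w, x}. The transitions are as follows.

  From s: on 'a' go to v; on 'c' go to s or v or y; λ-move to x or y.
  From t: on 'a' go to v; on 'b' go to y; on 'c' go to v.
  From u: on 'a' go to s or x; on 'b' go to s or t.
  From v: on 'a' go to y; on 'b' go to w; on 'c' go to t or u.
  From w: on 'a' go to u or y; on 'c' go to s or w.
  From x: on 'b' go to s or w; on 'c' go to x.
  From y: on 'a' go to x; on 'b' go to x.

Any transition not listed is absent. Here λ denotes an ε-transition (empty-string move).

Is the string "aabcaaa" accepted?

No

Start: ε-closure({s}) = {s, x, y}.
Read 'a': s→{v}, x→∅, y→{x}; now {v, x}.
Read 'a': v→{y}, x→∅; now {y}.
Read 'b': y→{x}; now {x}.
Read 'c': x→{x}; now {x}.
Read 'a': x→∅; now ∅.
The set is empty and remains empty for the remaining 2 symbols.
The final set ∅ contains no accepting state.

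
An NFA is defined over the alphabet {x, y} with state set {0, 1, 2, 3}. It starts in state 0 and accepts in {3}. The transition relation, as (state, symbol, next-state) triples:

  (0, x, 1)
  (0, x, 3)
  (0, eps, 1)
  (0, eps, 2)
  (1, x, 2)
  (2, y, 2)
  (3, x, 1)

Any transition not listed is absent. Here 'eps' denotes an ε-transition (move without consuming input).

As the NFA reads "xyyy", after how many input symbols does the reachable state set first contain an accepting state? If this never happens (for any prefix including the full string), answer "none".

Start: ε-closure({0}) = {0, 1, 2}.
Read 'x': {0, 1, 2} → {1, 2, 3}.
None of the earlier sets intersect F, but {1, 2, 3} does.

1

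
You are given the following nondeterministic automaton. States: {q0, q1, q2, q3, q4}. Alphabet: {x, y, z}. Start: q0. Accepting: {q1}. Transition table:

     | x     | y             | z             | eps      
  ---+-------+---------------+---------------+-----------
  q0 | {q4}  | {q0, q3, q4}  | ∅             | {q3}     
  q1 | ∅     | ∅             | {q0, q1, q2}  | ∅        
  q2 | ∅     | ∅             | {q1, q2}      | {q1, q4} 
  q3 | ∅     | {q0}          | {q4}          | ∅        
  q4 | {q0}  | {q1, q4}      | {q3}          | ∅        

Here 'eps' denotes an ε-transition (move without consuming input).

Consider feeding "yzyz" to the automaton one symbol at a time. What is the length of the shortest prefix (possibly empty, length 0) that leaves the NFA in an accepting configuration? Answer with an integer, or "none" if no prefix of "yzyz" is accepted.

3

Start: ε-closure({q0}) = {q0, q3}.
Read 'y': {q0, q3} → {q0, q3, q4}.
Read 'z': {q0, q3, q4} → {q3, q4}.
Read 'y': {q3, q4} → {q0, q1, q3, q4}.
None of the earlier sets intersect F, but {q0, q1, q3, q4} does.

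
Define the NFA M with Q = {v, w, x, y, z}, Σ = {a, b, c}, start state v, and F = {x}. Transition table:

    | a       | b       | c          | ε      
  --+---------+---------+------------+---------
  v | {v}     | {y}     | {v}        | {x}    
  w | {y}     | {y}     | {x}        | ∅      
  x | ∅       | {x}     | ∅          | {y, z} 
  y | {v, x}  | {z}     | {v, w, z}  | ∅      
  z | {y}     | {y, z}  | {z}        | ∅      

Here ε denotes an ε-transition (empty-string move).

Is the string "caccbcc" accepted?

Start: ε-closure({v}) = {v, x, y, z}.
Read 'c': v→{v}, x→∅, y→{v, w, z}, z→{z}; union {v, w, z}; ε-closure = {v, w, x, y, z}.
Read 'a': v→{v}, w→{y}, x→∅, y→{v, x}, z→{y}; union {v, x, y}; ε-closure = {v, x, y, z}.
Read 'c': v→{v}, x→∅, y→{v, w, z}, z→{z}; union {v, w, z}; ε-closure = {v, w, x, y, z}.
Read 'c': v→{v}, w→{x}, x→∅, y→{v, w, z}, z→{z}; union {v, w, x, z}; ε-closure = {v, w, x, y, z}.
Read 'b': v→{y}, w→{y}, x→{x}, y→{z}, z→{y, z}; now {x, y, z}.
Read 'c': x→∅, y→{v, w, z}, z→{z}; union {v, w, z}; ε-closure = {v, w, x, y, z}.
Read 'c': v→{v}, w→{x}, x→∅, y→{v, w, z}, z→{z}; union {v, w, x, z}; ε-closure = {v, w, x, y, z}.
The final set {v, w, x, y, z} contains the accepting state x.

Yes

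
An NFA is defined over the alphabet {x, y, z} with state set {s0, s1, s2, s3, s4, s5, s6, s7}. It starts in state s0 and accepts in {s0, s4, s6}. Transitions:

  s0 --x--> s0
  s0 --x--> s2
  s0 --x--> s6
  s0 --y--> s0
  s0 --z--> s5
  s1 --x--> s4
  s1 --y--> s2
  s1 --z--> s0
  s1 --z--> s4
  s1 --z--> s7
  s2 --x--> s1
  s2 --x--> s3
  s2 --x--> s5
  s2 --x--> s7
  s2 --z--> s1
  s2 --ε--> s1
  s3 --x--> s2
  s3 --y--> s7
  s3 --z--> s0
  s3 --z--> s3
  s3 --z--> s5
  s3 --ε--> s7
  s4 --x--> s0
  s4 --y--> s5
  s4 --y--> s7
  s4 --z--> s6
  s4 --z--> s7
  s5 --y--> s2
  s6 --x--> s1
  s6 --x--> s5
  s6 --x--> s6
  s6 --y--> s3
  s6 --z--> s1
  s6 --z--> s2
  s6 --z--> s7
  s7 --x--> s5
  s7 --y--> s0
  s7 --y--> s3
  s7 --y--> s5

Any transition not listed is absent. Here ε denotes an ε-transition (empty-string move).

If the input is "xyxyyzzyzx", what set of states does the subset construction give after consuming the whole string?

{s0, s1, s2, s4, s5, s6}

Start in {s0}.
Read 'x': {s0} → {s0, s1, s2, s6}.
Read 'y': {s0, s1, s2, s6} → {s0, s1, s2, s3, s7}.
Read 'x': {s0, s1, s2, s3, s7} → {s0, s1, s2, s3, s4, s5, s6, s7}.
Read 'y': {s0, s1, s2, s3, s4, s5, s6, s7} → {s0, s1, s2, s3, s5, s7}.
Read 'y': {s0, s1, s2, s3, s5, s7} → {s0, s1, s2, s3, s5, s7}.
Read 'z': {s0, s1, s2, s3, s5, s7} → {s0, s1, s3, s4, s5, s7}.
Read 'z': {s0, s1, s3, s4, s5, s7} → {s0, s3, s4, s5, s6, s7}.
Read 'y': {s0, s3, s4, s5, s6, s7} → {s0, s1, s2, s3, s5, s7}.
Read 'z': {s0, s1, s2, s3, s5, s7} → {s0, s1, s3, s4, s5, s7}.
Read 'x': {s0, s1, s3, s4, s5, s7} → {s0, s1, s2, s4, s5, s6}.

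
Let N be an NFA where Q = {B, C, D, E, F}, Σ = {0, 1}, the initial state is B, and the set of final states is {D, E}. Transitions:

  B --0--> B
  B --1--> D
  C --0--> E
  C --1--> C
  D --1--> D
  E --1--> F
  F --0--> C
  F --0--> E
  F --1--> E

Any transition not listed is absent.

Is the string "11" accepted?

Yes

Start in {B}.
Read '1': B→{D}; now {D}.
Read '1': D→{D}; now {D}.
The final set {D} contains the accepting state D.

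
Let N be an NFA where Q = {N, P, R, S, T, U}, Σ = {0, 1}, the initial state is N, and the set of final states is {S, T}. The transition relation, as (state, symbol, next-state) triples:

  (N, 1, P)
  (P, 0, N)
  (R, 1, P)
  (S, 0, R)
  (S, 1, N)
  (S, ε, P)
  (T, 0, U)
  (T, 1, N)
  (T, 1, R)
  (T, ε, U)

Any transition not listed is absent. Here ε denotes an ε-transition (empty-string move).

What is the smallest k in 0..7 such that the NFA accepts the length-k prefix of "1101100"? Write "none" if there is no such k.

none

Start in {N}.
Read '1': {N} → {P}.
Read '1': {P} → ∅.
The set is empty and remains empty for the remaining 5 symbols.
No reachable set along the way intersects F.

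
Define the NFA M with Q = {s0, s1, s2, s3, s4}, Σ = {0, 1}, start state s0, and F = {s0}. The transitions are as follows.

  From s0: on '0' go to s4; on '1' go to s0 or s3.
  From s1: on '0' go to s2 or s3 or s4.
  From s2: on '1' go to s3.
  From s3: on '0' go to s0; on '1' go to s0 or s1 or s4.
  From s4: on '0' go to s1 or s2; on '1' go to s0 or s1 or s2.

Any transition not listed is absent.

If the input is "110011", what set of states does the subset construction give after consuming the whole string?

Start in {s0}.
Read '1': s0→{s0, s3}; now {s0, s3}.
Read '1': s0→{s0, s3}, s3→{s0, s1, s4}; now {s0, s1, s3, s4}.
Read '0': s0→{s4}, s1→{s2, s3, s4}, s3→{s0}, s4→{s1, s2}; now {s0, s1, s2, s3, s4}.
Read '0': s0→{s4}, s1→{s2, s3, s4}, s2→∅, s3→{s0}, s4→{s1, s2}; now {s0, s1, s2, s3, s4}.
Read '1': s0→{s0, s3}, s1→∅, s2→{s3}, s3→{s0, s1, s4}, s4→{s0, s1, s2}; now {s0, s1, s2, s3, s4}.
Read '1': s0→{s0, s3}, s1→∅, s2→{s3}, s3→{s0, s1, s4}, s4→{s0, s1, s2}; now {s0, s1, s2, s3, s4}.

{s0, s1, s2, s3, s4}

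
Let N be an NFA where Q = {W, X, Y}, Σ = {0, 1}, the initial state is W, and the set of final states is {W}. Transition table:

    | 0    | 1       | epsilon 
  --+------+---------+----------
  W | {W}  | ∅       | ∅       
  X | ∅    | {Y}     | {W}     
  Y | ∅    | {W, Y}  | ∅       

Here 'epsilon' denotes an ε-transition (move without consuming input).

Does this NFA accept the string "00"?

Start in {W}.
Read '0': W→{W}; now {W}.
Read '0': W→{W}; now {W}.
The final set {W} contains the accepting state W.

Yes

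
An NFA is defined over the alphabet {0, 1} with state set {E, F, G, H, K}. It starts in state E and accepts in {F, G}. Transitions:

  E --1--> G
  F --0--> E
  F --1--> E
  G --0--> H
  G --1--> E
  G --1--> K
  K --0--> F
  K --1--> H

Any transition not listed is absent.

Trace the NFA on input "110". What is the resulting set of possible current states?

{F}

Start in {E}.
Read '1': {E} → {G}.
Read '1': {G} → {E, K}.
Read '0': {E, K} → {F}.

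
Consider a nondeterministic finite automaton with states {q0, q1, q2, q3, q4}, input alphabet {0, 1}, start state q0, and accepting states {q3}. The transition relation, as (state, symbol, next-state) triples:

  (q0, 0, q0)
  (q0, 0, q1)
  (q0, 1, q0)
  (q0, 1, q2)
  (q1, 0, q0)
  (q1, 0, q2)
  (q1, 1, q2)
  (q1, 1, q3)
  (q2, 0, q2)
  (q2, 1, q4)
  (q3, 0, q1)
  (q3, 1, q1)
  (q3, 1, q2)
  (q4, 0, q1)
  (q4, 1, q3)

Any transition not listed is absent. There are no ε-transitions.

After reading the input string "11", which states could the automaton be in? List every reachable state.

{q0, q2, q4}

Start in {q0}.
Read '1': {q0} → {q0, q2}.
Read '1': {q0, q2} → {q0, q2, q4}.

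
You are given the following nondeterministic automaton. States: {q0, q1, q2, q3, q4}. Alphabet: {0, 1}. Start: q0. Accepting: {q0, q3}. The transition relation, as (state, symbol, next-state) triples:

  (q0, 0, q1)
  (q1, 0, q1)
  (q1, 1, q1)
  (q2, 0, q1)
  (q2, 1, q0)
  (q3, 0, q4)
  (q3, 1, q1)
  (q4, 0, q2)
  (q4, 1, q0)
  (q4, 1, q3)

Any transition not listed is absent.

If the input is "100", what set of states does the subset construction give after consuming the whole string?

∅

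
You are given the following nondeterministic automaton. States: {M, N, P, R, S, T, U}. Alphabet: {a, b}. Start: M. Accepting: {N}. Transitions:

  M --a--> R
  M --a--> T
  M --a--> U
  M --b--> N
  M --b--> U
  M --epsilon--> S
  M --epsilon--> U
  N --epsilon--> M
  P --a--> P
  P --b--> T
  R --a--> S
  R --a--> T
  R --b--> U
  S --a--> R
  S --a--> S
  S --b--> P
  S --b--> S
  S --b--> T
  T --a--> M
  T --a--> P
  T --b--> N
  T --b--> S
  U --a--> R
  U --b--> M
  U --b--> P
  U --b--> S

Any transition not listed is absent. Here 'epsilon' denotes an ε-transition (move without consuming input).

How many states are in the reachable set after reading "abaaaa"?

Start: ε-closure({M}) = {M, S, U}.
Read 'a': M→{R, T, U}, S→{R, S}, U→{R}; now {R, S, T, U}.
Read 'b': R→{U}, S→{P, S, T}, T→{N, S}, U→{M, P, S}; now {M, N, P, S, T, U}.
Read 'a': M→{R, T, U}, N→∅, P→{P}, S→{R, S}, T→{M, P}, U→{R}; now {M, P, R, S, T, U}.
Read 'a': M→{R, T, U}, P→{P}, R→{S, T}, S→{R, S}, T→{M, P}, U→{R}; now {M, P, R, S, T, U}.
Read 'a': M→{R, T, U}, P→{P}, R→{S, T}, S→{R, S}, T→{M, P}, U→{R}; now {M, P, R, S, T, U}.
Read 'a': M→{R, T, U}, P→{P}, R→{S, T}, S→{R, S}, T→{M, P}, U→{R}; now {M, P, R, S, T, U}.
That set has 6 states.

6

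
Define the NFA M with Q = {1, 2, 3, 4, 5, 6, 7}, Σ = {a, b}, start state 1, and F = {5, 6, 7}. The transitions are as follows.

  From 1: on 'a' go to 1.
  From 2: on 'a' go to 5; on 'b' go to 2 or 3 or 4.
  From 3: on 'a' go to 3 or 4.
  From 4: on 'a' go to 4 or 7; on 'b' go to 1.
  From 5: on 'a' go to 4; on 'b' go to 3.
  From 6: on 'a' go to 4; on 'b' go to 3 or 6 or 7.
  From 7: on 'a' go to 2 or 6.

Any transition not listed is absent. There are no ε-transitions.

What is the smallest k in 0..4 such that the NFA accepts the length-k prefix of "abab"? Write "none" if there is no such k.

Start in {1}.
Read 'a': 1→{1}; now {1}.
Read 'b': 1→∅; now ∅.
The set is empty and remains empty for the remaining 2 symbols.
No reachable set along the way intersects F.

none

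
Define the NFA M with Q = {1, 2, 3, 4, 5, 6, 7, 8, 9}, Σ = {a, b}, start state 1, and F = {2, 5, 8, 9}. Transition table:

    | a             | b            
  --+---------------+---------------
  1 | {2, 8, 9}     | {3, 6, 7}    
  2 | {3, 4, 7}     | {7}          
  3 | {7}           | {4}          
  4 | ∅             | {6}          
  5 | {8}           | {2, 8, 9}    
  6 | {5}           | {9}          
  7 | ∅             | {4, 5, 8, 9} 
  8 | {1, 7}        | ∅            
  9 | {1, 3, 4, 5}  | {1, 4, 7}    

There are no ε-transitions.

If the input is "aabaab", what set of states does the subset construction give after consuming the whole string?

Start in {1}.
Read 'a': 1→{2, 8, 9}; now {2, 8, 9}.
Read 'a': 2→{3, 4, 7}, 8→{1, 7}, 9→{1, 3, 4, 5}; now {1, 3, 4, 5, 7}.
Read 'b': 1→{3, 6, 7}, 3→{4}, 4→{6}, 5→{2, 8, 9}, 7→{4, 5, 8, 9}; now {2, 3, 4, 5, 6, 7, 8, 9}.
Read 'a': 2→{3, 4, 7}, 3→{7}, 4→∅, 5→{8}, 6→{5}, 7→∅, 8→{1, 7}, 9→{1, 3, 4, 5}; now {1, 3, 4, 5, 7, 8}.
Read 'a': 1→{2, 8, 9}, 3→{7}, 4→∅, 5→{8}, 7→∅, 8→{1, 7}; now {1, 2, 7, 8, 9}.
Read 'b': 1→{3, 6, 7}, 2→{7}, 7→{4, 5, 8, 9}, 8→∅, 9→{1, 4, 7}; now {1, 3, 4, 5, 6, 7, 8, 9}.

{1, 3, 4, 5, 6, 7, 8, 9}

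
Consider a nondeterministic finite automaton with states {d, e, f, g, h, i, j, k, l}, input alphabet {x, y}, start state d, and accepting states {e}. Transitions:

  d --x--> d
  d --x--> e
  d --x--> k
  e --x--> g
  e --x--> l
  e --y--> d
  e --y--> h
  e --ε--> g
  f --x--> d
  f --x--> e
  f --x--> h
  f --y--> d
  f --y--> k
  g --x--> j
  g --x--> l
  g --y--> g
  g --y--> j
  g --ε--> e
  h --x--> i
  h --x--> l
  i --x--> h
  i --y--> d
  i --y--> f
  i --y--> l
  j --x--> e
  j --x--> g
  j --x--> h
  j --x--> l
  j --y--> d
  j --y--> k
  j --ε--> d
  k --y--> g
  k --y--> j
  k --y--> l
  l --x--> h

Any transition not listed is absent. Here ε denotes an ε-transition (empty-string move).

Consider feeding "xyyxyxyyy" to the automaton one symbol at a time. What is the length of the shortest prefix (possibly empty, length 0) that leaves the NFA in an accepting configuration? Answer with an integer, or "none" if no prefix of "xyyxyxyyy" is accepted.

Start in {d}.
Read 'x': d→{d, e, k}; union {d, e, k}; ε-closure = {d, e, g, k}.
None of the earlier sets intersect F, but {d, e, g, k} does.

1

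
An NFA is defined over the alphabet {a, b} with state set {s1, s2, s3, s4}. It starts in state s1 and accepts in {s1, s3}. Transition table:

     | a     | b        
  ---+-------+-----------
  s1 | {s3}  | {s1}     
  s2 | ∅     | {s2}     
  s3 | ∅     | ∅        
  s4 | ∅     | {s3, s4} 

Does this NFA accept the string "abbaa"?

Start in {s1}.
Read 'a': s1→{s3}; now {s3}.
Read 'b': s3→∅; now ∅.
The set is empty and remains empty for the remaining 3 symbols.
The final set ∅ contains no accepting state.

No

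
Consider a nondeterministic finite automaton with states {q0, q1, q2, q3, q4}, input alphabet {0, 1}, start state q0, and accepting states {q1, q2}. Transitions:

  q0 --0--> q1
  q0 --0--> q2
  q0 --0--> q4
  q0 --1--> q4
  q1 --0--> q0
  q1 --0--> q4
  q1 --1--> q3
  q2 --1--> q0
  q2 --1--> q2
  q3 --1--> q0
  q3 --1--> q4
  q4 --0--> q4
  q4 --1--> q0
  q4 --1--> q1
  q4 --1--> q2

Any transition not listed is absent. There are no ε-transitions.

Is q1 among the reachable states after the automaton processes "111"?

Start in {q0}.
Read '1': {q0} → {q4}.
Read '1': {q4} → {q0, q1, q2}.
Read '1': {q0, q1, q2} → {q0, q2, q3, q4}.
State q1 is not in {q0, q2, q3, q4}.

No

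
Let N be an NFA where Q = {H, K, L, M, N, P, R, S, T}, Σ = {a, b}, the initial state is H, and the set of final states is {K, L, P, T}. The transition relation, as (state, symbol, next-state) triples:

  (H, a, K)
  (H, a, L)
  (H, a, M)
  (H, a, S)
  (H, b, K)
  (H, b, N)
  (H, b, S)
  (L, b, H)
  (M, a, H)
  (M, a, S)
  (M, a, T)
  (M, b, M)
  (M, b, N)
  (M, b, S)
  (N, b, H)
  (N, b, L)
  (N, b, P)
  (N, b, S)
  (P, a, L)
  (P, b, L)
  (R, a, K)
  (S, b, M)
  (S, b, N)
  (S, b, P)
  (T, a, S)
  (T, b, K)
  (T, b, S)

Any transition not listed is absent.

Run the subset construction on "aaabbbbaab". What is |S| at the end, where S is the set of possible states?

6

Start in {H}.
Read 'a': H→{K, L, M, S}; now {K, L, M, S}.
Read 'a': K→∅, L→∅, M→{H, S, T}, S→∅; now {H, S, T}.
Read 'a': H→{K, L, M, S}, S→∅, T→{S}; now {K, L, M, S}.
Read 'b': K→∅, L→{H}, M→{M, N, S}, S→{M, N, P}; now {H, M, N, P, S}.
Read 'b': H→{K, N, S}, M→{M, N, S}, N→{H, L, P, S}, P→{L}, S→{M, N, P}; now {H, K, L, M, N, P, S}.
Read 'b': H→{K, N, S}, K→∅, L→{H}, M→{M, N, S}, N→{H, L, P, S}, P→{L}, S→{M, N, P}; now {H, K, L, M, N, P, S}.
Read 'b': H→{K, N, S}, K→∅, L→{H}, M→{M, N, S}, N→{H, L, P, S}, P→{L}, S→{M, N, P}; now {H, K, L, M, N, P, S}.
Read 'a': H→{K, L, M, S}, K→∅, L→∅, M→{H, S, T}, N→∅, P→{L}, S→∅; now {H, K, L, M, S, T}.
Read 'a': H→{K, L, M, S}, K→∅, L→∅, M→{H, S, T}, S→∅, T→{S}; now {H, K, L, M, S, T}.
Read 'b': H→{K, N, S}, K→∅, L→{H}, M→{M, N, S}, S→{M, N, P}, T→{K, S}; now {H, K, M, N, P, S}.
That set has 6 states.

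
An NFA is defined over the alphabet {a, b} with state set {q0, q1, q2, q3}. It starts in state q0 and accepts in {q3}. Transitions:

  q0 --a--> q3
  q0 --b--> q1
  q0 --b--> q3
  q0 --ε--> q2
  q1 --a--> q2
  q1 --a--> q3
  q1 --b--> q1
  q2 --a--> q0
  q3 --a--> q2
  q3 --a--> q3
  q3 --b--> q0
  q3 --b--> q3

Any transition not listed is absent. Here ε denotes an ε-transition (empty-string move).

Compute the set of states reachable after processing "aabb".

{q0, q1, q2, q3}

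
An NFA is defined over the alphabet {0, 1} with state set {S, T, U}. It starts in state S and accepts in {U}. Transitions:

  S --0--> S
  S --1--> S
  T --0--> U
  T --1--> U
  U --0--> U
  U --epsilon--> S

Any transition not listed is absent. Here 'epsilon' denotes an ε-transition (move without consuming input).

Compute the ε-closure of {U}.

{S, U}

Begin with {U}.
ε-move U → S; add S.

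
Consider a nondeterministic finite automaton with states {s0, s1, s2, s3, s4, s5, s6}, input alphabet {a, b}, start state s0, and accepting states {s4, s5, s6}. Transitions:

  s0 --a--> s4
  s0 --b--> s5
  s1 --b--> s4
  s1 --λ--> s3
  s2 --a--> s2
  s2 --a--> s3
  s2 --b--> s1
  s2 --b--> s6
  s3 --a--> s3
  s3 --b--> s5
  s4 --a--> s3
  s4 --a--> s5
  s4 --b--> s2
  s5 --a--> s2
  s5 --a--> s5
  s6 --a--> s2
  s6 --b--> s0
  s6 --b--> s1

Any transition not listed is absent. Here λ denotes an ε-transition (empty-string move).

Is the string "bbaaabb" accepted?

Start in {s0}.
Read 'b': s0→{s5}; now {s5}.
Read 'b': s5→∅; now ∅.
The set is empty and remains empty for the remaining 5 symbols.
The final set ∅ contains no accepting state.

No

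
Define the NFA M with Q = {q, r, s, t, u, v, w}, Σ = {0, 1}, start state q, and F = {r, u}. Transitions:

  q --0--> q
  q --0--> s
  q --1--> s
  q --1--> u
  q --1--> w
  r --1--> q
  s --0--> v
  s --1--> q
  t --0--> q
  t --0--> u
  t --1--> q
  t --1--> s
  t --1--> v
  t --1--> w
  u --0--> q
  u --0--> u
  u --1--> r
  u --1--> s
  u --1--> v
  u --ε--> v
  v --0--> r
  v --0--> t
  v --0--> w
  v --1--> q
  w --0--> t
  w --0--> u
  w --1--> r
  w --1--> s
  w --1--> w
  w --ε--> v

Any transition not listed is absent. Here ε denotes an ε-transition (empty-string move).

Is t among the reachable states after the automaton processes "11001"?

No

Start in {q}.
Read '1': {q} → {s, u, v, w}.
Read '1': {s, u, v, w} → {q, r, s, v, w}.
Read '0': {q, r, s, v, w} → {q, r, s, t, u, v, w}.
Read '0': {q, r, s, t, u, v, w} → {q, r, s, t, u, v, w}.
Read '1': {q, r, s, t, u, v, w} → {q, r, s, u, v, w}.
State t is not in {q, r, s, u, v, w}.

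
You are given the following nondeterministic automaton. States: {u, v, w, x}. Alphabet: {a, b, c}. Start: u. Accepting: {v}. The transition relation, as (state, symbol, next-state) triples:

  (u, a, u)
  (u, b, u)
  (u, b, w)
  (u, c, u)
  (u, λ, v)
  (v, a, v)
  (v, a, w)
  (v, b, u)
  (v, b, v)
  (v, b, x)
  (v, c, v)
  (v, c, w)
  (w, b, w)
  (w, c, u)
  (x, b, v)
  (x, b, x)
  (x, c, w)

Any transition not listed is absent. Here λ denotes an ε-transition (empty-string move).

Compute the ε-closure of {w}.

Begin with {w}.
No ε-moves leave this set, so the closure equals the set itself.

{w}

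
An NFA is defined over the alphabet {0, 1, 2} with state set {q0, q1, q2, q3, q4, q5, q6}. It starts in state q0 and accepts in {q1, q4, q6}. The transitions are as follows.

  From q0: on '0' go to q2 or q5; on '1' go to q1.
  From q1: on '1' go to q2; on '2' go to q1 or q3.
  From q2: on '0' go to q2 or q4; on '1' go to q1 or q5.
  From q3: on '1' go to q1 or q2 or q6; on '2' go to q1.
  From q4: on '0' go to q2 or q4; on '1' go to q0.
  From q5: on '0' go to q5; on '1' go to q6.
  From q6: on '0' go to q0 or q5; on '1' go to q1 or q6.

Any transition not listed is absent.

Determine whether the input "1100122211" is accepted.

Yes

Start in {q0}.
Read '1': {q0} → {q1}.
Read '1': {q1} → {q2}.
Read '0': {q2} → {q2, q4}.
Read '0': {q2, q4} → {q2, q4}.
Read '1': {q2, q4} → {q0, q1, q5}.
Read '2': {q0, q1, q5} → {q1, q3}.
Read '2': {q1, q3} → {q1, q3}.
Read '2': {q1, q3} → {q1, q3}.
Read '1': {q1, q3} → {q1, q2, q6}.
Read '1': {q1, q2, q6} → {q1, q2, q5, q6}.
The final set {q1, q2, q5, q6} contains the accepting states q1, q6.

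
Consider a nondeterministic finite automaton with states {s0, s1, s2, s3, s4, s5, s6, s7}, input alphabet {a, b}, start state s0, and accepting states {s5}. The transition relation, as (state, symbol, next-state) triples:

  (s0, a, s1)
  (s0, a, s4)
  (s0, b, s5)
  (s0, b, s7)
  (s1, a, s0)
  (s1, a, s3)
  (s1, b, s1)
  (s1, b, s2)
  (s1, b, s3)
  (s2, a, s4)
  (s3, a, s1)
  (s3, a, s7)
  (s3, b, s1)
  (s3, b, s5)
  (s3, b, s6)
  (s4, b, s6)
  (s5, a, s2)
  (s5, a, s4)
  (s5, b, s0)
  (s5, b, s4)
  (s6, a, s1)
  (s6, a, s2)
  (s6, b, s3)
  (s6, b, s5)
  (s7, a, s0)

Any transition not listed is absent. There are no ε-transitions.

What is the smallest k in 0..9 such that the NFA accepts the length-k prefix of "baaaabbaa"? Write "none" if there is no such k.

Start in {s0}.
Read 'b': {s0} → {s5, s7}.
None of the earlier sets intersect F, but {s5, s7} does.

1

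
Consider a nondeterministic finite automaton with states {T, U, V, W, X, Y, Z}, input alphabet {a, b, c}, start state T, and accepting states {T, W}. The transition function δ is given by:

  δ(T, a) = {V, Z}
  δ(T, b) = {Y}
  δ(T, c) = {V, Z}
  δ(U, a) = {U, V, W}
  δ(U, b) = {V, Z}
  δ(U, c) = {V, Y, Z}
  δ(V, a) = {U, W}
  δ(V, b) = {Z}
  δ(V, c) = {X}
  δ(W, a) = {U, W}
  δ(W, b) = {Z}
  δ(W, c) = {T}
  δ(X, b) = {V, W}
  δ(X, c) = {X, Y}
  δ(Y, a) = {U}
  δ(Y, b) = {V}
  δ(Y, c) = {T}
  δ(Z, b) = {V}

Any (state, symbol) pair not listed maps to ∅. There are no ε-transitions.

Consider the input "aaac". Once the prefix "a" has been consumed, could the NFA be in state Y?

Start in {T}.
Read 'a': {T} → {V, Z}.
State Y is not in {V, Z}.

No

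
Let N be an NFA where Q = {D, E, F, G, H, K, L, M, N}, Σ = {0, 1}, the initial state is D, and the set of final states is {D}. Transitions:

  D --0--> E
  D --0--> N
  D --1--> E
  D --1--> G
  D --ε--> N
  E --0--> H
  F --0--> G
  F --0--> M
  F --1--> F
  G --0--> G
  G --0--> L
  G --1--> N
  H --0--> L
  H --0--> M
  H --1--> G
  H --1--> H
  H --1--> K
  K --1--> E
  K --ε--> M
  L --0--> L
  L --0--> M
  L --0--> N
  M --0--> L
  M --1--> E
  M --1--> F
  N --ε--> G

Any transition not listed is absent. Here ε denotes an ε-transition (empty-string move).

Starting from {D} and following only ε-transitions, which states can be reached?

{D, G, N}

Begin with {D}.
ε-move D → N; add N.
ε-move N → G; add G.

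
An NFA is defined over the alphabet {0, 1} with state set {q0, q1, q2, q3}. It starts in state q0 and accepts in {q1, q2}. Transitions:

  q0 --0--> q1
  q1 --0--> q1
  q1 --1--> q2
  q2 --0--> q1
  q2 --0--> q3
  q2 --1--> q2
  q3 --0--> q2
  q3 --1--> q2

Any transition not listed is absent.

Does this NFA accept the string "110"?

Start in {q0}.
Read '1': {q0} → ∅.
The set is empty and remains empty for the remaining 2 symbols.
The final set ∅ contains no accepting state.

No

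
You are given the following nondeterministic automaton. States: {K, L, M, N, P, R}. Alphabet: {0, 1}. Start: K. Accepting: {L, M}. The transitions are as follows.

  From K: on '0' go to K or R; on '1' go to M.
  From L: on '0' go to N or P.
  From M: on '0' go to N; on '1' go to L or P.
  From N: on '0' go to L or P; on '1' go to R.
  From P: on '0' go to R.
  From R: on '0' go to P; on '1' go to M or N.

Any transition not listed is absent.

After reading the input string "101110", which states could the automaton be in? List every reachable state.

{N, P, R}

Start in {K}.
Read '1': K→{M}; now {M}.
Read '0': M→{N}; now {N}.
Read '1': N→{R}; now {R}.
Read '1': R→{M, N}; now {M, N}.
Read '1': M→{L, P}, N→{R}; now {L, P, R}.
Read '0': L→{N, P}, P→{R}, R→{P}; now {N, P, R}.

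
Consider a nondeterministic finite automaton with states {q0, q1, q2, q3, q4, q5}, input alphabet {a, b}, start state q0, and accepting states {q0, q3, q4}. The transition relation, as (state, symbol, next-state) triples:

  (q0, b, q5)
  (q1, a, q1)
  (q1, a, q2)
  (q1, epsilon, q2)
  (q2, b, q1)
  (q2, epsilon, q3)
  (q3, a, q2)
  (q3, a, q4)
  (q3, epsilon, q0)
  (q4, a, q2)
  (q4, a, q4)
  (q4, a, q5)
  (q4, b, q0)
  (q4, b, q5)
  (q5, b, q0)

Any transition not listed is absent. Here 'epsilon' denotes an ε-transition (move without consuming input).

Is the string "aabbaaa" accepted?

Start in {q0}.
Read 'a': {q0} → ∅.
The set is empty and remains empty for the remaining 6 symbols.
The final set ∅ contains no accepting state.

No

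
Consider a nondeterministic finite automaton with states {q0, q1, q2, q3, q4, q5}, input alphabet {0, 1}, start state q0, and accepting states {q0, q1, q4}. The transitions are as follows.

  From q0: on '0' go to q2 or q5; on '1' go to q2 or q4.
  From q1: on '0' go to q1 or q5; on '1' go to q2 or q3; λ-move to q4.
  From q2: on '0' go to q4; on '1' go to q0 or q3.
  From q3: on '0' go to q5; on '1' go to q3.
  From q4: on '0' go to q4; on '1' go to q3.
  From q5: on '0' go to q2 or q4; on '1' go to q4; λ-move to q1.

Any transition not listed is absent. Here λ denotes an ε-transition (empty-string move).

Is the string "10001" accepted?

No

Start in {q0}.
Read '1': q0→{q2, q4}; now {q2, q4}.
Read '0': q2→{q4}, q4→{q4}; now {q4}.
Read '0': q4→{q4}; now {q4}.
Read '0': q4→{q4}; now {q4}.
Read '1': q4→{q3}; now {q3}.
The final set {q3} contains no accepting state.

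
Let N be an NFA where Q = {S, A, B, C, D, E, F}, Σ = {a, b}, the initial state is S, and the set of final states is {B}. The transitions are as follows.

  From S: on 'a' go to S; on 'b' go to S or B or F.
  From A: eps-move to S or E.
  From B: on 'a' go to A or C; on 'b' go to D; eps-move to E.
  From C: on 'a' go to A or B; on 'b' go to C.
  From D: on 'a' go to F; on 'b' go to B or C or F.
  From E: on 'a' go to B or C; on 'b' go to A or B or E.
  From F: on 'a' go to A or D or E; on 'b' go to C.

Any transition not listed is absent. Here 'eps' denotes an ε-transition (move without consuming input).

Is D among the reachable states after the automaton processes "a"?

Start in {S}.
Read 'a': {S} → {S}.
State D is not in {S}.

No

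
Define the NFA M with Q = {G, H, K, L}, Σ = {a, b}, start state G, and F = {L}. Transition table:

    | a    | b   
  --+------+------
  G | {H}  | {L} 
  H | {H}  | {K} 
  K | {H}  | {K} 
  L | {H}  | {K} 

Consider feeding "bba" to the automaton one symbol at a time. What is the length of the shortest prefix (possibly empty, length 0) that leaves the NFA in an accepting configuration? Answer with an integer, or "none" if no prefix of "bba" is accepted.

Start in {G}.
Read 'b': {G} → {L}.
None of the earlier sets intersect F, but {L} does.

1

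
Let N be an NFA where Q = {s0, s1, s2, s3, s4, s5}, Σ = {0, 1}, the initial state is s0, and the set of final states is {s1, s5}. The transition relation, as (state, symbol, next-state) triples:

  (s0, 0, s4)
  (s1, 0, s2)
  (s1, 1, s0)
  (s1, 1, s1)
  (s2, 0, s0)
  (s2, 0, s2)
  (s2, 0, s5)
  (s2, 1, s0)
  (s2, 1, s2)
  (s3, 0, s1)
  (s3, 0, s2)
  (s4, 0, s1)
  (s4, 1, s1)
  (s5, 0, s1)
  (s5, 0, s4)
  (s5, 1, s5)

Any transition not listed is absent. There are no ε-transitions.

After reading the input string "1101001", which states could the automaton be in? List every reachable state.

Start in {s0}.
Read '1': {s0} → ∅.
The set is empty and remains empty for the remaining 6 symbols.

∅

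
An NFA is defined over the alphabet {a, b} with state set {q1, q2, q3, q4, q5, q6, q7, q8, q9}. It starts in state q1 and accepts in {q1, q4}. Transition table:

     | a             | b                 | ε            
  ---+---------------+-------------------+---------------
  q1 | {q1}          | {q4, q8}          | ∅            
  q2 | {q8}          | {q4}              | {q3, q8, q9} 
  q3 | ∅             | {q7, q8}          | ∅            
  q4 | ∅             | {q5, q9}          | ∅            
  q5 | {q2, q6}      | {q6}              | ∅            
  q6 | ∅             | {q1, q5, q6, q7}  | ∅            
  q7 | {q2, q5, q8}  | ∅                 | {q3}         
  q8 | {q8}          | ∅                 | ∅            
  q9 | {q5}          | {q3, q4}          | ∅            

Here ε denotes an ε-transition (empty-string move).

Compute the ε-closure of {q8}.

Begin with {q8}.
No ε-moves leave this set, so the closure equals the set itself.

{q8}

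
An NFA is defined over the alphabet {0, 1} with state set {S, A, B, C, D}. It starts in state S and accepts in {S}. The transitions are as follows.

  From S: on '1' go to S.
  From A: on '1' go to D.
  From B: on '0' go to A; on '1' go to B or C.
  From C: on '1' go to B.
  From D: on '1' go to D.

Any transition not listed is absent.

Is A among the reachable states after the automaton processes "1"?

No

Start in {S}.
Read '1': S→{S}; now {S}.
State A is not in {S}.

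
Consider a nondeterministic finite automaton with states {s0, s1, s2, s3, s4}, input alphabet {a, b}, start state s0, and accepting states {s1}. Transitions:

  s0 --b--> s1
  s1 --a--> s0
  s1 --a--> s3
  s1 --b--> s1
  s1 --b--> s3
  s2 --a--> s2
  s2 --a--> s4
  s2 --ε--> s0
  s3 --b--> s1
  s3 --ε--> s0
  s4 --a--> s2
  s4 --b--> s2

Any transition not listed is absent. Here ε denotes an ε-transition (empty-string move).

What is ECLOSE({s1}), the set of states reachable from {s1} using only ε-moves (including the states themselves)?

Begin with {s1}.
No ε-moves leave this set, so the closure equals the set itself.

{s1}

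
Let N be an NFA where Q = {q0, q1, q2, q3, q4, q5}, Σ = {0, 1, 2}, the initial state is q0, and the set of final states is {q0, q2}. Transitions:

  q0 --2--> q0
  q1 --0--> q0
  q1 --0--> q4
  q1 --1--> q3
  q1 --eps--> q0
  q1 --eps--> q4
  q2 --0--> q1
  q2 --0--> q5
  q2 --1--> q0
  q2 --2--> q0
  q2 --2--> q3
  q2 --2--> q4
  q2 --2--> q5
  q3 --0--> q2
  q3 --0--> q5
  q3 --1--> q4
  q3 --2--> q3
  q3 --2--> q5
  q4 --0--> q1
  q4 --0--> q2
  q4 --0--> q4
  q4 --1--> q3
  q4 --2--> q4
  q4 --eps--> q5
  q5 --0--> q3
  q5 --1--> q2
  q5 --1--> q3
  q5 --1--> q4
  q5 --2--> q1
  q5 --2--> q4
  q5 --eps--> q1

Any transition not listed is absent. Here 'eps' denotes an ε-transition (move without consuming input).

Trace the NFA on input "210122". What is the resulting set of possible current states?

∅

Start in {q0}.
Read '2': q0→{q0}; now {q0}.
Read '1': q0→∅; now ∅.
The set is empty and remains empty for the remaining 4 symbols.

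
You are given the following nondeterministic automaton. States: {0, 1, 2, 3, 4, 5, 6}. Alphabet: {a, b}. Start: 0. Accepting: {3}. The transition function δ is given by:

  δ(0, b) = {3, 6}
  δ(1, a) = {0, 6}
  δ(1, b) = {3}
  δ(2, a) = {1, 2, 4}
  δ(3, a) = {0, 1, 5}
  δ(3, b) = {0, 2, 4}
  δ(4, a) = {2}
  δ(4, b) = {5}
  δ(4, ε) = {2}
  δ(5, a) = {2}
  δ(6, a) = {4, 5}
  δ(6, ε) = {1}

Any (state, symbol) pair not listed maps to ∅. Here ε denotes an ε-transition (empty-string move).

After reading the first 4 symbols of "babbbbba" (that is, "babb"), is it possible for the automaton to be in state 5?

No

Start in {0}.
Read 'b': 0→{3, 6}; union {3, 6}; ε-closure = {1, 3, 6}.
Read 'a': 1→{0, 6}, 3→{0, 1, 5}, 6→{4, 5}; union {0, 1, 4, 5, 6}; ε-closure = {0, 1, 2, 4, 5, 6}.
Read 'b': 0→{3, 6}, 1→{3}, 2→∅, 4→{5}, 5→∅, 6→∅; union {3, 5, 6}; ε-closure = {1, 3, 5, 6}.
Read 'b': 1→{3}, 3→{0, 2, 4}, 5→∅, 6→∅; now {0, 2, 3, 4}.
State 5 is not in {0, 2, 3, 4}.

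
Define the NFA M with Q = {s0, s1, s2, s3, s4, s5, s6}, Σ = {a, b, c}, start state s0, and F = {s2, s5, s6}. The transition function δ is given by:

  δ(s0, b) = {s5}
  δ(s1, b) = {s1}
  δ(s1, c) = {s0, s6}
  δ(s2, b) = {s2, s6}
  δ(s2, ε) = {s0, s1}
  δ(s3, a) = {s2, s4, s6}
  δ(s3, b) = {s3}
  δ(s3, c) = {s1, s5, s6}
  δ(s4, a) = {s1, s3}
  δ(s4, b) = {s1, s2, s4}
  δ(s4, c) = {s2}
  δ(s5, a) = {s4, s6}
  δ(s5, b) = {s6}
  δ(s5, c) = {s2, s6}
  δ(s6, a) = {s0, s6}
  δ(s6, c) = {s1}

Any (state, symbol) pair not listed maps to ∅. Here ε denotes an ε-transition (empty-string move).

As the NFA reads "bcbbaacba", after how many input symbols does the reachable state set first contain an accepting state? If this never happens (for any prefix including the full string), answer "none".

1

Start in {s0}.
Read 'b': {s0} → {s5}.
None of the earlier sets intersect F, but {s5} does.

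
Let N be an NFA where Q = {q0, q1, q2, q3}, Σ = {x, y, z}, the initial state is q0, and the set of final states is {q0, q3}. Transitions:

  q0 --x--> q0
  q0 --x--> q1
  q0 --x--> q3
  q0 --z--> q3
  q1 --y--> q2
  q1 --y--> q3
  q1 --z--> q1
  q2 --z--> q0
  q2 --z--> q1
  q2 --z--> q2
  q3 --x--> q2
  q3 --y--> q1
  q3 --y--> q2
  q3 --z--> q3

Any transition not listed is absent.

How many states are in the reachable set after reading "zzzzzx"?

Start in {q0}.
Read 'z': {q0} → {q3}.
Read 'z': {q3} → {q3}.
Read 'z': {q3} → {q3}.
Read 'z': {q3} → {q3}.
Read 'z': {q3} → {q3}.
Read 'x': {q3} → {q2}.
That set has 1 state.

1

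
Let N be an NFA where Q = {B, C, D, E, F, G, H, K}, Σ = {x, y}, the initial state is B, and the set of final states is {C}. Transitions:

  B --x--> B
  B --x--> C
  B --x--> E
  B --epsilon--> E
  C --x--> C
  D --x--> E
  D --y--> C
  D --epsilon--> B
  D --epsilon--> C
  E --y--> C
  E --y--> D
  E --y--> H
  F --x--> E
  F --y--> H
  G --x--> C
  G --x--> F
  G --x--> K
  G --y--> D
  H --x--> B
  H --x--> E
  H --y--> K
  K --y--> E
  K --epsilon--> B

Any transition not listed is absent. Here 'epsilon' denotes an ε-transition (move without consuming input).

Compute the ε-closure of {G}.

{G}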